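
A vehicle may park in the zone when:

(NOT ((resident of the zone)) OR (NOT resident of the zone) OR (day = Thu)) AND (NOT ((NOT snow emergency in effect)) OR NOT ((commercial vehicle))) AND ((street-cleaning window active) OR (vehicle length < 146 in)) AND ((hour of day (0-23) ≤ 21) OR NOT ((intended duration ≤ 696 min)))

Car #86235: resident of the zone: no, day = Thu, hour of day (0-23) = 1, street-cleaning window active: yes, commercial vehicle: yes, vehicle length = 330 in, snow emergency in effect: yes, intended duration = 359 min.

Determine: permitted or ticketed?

Atomic conditions:
  resident of the zone: no → false
  NOT resident of the zone: no → true
  day = Thu: Thu == Thu is true
  NOT snow emergency in effect: yes → false
  commercial vehicle: yes → true
  street-cleaning window active: yes → true
  vehicle length < 146 in: 330 < 146 is false
  hour of day (0-23) ≤ 21: 1 ≤ 21 is true
  intended duration ≤ 696 min: 359 ≤ 696 is true
Combine:
[1.1] NOT false = true
[1] true OR true OR true = true
[2.1] NOT false = true
[2.2] NOT true = false
[2] true OR false = true
[3] true OR false = true
[4.2] NOT true = false
[4] true OR false = true
[root] true AND true AND true AND true = true
Overall: true → permitted

Permitted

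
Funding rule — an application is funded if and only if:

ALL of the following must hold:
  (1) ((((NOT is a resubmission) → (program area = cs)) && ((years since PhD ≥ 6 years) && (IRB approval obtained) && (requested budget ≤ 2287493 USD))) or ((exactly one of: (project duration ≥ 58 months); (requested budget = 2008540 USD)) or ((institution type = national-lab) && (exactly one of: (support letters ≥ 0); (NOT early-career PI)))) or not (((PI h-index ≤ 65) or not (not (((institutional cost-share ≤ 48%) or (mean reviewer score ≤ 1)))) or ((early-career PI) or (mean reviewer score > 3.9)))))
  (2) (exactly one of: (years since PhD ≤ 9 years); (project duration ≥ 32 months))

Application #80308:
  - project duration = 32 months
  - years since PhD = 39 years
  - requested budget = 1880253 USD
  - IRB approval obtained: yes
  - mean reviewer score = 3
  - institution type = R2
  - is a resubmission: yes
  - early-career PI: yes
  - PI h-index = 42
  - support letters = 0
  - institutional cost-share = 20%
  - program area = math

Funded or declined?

Atomic conditions:
  NOT is a resubmission: yes → false
  program area = cs: math == cs is false
  years since PhD ≥ 6 years: 39 ≥ 6 is true
  IRB approval obtained: yes → true
  requested budget ≤ 2287493 USD: 1880253 ≤ 2287493 is true
  project duration ≥ 58 months: 32 ≥ 58 is false
  requested budget = 2008540 USD: 1880253 == 2008540 is false
  institution type = national-lab: R2 == national-lab is false
  support letters ≥ 0: 0 ≥ 0 is true
  NOT early-career PI: yes → false
  PI h-index ≤ 65: 42 ≤ 65 is true
  institutional cost-share ≤ 48%: 20 ≤ 48 is true
  mean reviewer score ≤ 1: 3 ≤ 1 is false
  early-career PI: yes → true
  mean reviewer score > 3.9: 3 > 3.9 is false
  years since PhD ≤ 9 years: 39 ≤ 9 is false
  project duration ≥ 32 months: 32 ≥ 32 is true
Combine:
[1.1.1] false → false (antecedent false ⇒ implication holds) = true
[1.1.2] true AND true AND true = true
[1.1] true AND true = true
[1.2.1] exactly-one(false, false) = false
[1.2.2.2] exactly-one(true, false) = true
[1.2.2] false AND true = false
[1.2] false OR false = false
[1.3.1.2.1.1] true OR false = true
[1.3.1.2.1] NOT true = false
[1.3.1.2] NOT false = true
[1.3.1.3] true OR false = true
[1.3.1] true OR true OR true = true
[1.3] NOT true = false
[1] true OR false OR false = true
[2] exactly-one(false, true) = true
[root] true AND true = true
Overall: true → funded

Funded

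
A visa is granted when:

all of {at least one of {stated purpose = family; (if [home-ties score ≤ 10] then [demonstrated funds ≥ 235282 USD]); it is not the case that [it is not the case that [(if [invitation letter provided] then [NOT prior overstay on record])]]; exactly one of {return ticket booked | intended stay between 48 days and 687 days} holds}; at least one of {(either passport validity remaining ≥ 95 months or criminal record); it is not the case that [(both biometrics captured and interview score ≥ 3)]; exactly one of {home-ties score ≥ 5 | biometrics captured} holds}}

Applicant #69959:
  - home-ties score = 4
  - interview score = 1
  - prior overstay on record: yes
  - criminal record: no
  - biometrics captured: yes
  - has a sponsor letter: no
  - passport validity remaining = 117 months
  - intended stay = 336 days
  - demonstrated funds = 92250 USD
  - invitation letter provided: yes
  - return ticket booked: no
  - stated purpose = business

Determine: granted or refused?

Atomic conditions:
  stated purpose = family: business == family is false
  home-ties score ≤ 10: 4 ≤ 10 is true
  demonstrated funds ≥ 235282 USD: 92250 ≥ 235282 is false
  invitation letter provided: yes → true
  NOT prior overstay on record: yes → false
  return ticket booked: no → false
  intended stay between 48 days and 687 days: 336 in [48, 687] is true
  passport validity remaining ≥ 95 months: 117 ≥ 95 is true
  criminal record: no → false
  biometrics captured: yes → true
  interview score ≥ 3: 1 ≥ 3 is false
  home-ties score ≥ 5: 4 ≥ 5 is false
Combine:
[1.2] true → false = false
[1.3.1.1] true → false = false
[1.3.1] NOT false = true
[1.3] NOT true = false
[1.4] exactly-one(false, true) = true
[1] false OR false OR false OR true = true
[2.1] true OR false = true
[2.2.1] true AND false = false
[2.2] NOT false = true
[2.3] exactly-one(false, true) = true
[2] true OR true OR true = true
[root] true AND true = true
Overall: true → granted

Granted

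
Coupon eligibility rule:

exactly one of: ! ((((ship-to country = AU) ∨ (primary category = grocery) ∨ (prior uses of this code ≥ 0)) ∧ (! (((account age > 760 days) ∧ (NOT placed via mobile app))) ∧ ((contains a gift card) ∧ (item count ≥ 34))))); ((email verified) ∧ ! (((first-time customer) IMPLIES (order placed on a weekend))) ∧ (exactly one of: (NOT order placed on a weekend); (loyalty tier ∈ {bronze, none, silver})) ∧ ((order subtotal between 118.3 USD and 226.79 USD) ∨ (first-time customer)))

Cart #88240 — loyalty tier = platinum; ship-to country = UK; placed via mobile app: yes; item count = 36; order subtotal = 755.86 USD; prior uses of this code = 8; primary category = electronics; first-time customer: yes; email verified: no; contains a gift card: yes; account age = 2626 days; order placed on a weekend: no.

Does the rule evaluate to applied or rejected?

Rejected

Atomic conditions:
  ship-to country = AU: UK == AU is false
  primary category = grocery: electronics == grocery is false
  prior uses of this code ≥ 0: 8 ≥ 0 is true
  account age > 760 days: 2626 > 760 is true
  NOT placed via mobile app: yes → false
  contains a gift card: yes → true
  item count ≥ 34: 36 ≥ 34 is true
  email verified: no → false
  first-time customer: yes → true
  order placed on a weekend: no → false
  NOT order placed on a weekend: no → true
  loyalty tier ∈ {bronze, none, silver}: platinum is not in the set → false
  order subtotal between 118.3 USD and 226.79 USD: 755.86 in [118.3, 226.79] is false
Combine:
[1.1.1] false OR false OR true = true
[1.1.2.1.1] true AND false = false
[1.1.2.1] NOT false = true
[1.1.2.2] true AND true = true
[1.1.2] true AND true = true
[1.1] true AND true = true
[1] NOT true = false
[2.2.1] true → false = false
[2.2] NOT false = true
[2.3] exactly-one(true, false) = true
[2.4] false OR true = true
[2] false AND true AND true AND true = false
[root] exactly-one(false, false) = false
Overall: false → rejected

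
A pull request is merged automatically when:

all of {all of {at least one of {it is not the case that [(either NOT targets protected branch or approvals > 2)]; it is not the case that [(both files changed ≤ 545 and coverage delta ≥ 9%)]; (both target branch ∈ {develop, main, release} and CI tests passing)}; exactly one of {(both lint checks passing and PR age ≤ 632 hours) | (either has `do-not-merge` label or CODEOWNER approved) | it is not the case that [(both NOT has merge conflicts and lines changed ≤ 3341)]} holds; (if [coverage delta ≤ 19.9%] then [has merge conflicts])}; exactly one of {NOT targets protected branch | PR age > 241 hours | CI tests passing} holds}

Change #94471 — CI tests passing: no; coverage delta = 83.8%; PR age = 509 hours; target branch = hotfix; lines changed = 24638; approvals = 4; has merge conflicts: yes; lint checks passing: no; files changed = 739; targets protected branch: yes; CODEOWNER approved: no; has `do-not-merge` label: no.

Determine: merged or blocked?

Atomic conditions:
  NOT targets protected branch: yes → false
  approvals > 2: 4 > 2 is true
  files changed ≤ 545: 739 ≤ 545 is false
  coverage delta ≥ 9%: 83.8 ≥ 9 is true
  target branch ∈ {develop, main, release}: hotfix is not in the set → false
  CI tests passing: no → false
  lint checks passing: no → false
  PR age ≤ 632 hours: 509 ≤ 632 is true
  has `do-not-merge` label: no → false
  CODEOWNER approved: no → false
  NOT has merge conflicts: yes → false
  lines changed ≤ 3341: 24638 ≤ 3341 is false
  coverage delta ≤ 19.9%: 83.8 ≤ 19.9 is false
  has merge conflicts: yes → true
  PR age > 241 hours: 509 > 241 is true
Combine:
[1.1.1.1] false OR true = true
[1.1.1] NOT true = false
[1.1.2.1] false AND true = false
[1.1.2] NOT false = true
[1.1.3] false AND false = false
[1.1] false OR true OR false = true
[1.2.1] false AND true = false
[1.2.2] false OR false = false
[1.2.3.1] false AND false = false
[1.2.3] NOT false = true
[1.2] exactly-one(false, false, true) = true
[1.3] false → true (antecedent false ⇒ implication holds) = true
[1] true AND true AND true = true
[2] exactly-one(false, true, false) = true
[root] true AND true = true
Overall: true → merged

Merged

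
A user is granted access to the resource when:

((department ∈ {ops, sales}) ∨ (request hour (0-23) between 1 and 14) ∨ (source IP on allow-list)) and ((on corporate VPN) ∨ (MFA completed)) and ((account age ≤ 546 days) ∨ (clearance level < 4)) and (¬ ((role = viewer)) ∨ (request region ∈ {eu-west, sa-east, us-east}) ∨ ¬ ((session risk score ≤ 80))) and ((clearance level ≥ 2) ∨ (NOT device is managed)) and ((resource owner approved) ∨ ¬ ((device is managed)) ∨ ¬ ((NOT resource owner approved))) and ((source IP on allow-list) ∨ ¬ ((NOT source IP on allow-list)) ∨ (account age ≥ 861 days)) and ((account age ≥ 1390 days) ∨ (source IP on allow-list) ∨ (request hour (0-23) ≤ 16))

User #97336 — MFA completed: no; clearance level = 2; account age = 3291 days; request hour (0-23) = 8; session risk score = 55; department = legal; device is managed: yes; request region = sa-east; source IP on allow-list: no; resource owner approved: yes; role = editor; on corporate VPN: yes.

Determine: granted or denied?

Atomic conditions:
  department ∈ {ops, sales}: legal is not in the set → false
  request hour (0-23) between 1 and 14: 8 in [1, 14] is true
  source IP on allow-list: no → false
  on corporate VPN: yes → true
  MFA completed: no → false
  account age ≤ 546 days: 3291 ≤ 546 is false
  clearance level < 4: 2 < 4 is true
  role = viewer: editor == viewer is false
  request region ∈ {eu-west, sa-east, us-east}: sa-east is in the set → true
  session risk score ≤ 80: 55 ≤ 80 is true
  clearance level ≥ 2: 2 ≥ 2 is true
  NOT device is managed: yes → false
  resource owner approved: yes → true
  device is managed: yes → true
  NOT resource owner approved: yes → false
  NOT source IP on allow-list: no → true
  account age ≥ 861 days: 3291 ≥ 861 is true
  account age ≥ 1390 days: 3291 ≥ 1390 is true
  request hour (0-23) ≤ 16: 8 ≤ 16 is true
Combine:
[1] false OR true OR false = true
[2] true OR false = true
[3] false OR true = true
[4.1] NOT false = true
[4.3] NOT true = false
[4] true OR true OR false = true
[5] true OR false = true
[6.2] NOT true = false
[6.3] NOT false = true
[6] true OR false OR true = true
[7.2] NOT true = false
[7] false OR false OR true = true
[8] true OR false OR true = true
[root] true AND true AND true AND true AND true AND true AND true AND true = true
Overall: true → granted

Granted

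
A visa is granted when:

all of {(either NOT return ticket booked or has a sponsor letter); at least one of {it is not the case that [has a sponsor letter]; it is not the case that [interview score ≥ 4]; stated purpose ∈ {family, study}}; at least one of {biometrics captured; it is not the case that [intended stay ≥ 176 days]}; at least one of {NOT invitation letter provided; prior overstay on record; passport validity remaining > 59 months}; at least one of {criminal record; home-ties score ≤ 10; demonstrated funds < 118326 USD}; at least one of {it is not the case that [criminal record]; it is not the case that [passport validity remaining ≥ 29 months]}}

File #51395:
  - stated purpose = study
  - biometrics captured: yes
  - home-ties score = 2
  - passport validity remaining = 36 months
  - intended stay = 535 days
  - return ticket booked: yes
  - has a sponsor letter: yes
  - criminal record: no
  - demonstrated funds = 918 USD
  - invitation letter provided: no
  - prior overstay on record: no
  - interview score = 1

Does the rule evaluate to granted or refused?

Granted

Atomic conditions:
  NOT return ticket booked: yes → false
  has a sponsor letter: yes → true
  interview score ≥ 4: 1 ≥ 4 is false
  stated purpose ∈ {family, study}: study is in the set → true
  biometrics captured: yes → true
  intended stay ≥ 176 days: 535 ≥ 176 is true
  NOT invitation letter provided: no → true
  prior overstay on record: no → false
  passport validity remaining > 59 months: 36 > 59 is false
  criminal record: no → false
  home-ties score ≤ 10: 2 ≤ 10 is true
  demonstrated funds < 118326 USD: 918 < 118326 is true
  passport validity remaining ≥ 29 months: 36 ≥ 29 is true
Combine:
[1] false OR true = true
[2.1] NOT true = false
[2.2] NOT false = true
[2] false OR true OR true = true
[3.2] NOT true = false
[3] true OR false = true
[4] true OR false OR false = true
[5] false OR true OR true = true
[6.1] NOT false = true
[6.2] NOT true = false
[6] true OR false = true
[root] true AND true AND true AND true AND true AND true = true
Overall: true → granted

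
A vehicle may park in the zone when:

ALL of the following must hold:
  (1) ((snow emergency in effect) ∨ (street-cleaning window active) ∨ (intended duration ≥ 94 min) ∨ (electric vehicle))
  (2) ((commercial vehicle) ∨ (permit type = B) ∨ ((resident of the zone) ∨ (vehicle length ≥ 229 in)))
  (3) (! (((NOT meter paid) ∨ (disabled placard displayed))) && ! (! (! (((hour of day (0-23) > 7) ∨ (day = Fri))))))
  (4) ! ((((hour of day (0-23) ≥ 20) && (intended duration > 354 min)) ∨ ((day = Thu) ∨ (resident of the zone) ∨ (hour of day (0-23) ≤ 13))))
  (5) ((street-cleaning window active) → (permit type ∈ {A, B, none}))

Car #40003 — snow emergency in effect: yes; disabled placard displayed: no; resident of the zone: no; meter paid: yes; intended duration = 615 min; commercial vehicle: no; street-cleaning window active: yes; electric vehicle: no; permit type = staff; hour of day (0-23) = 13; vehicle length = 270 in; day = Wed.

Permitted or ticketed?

Atomic conditions:
  snow emergency in effect: yes → true
  street-cleaning window active: yes → true
  intended duration ≥ 94 min: 615 ≥ 94 is true
  electric vehicle: no → false
  commercial vehicle: no → false
  permit type = B: staff == B is false
  resident of the zone: no → false
  vehicle length ≥ 229 in: 270 ≥ 229 is true
  NOT meter paid: yes → false
  disabled placard displayed: no → false
  hour of day (0-23) > 7: 13 > 7 is true
  day = Fri: Wed == Fri is false
  hour of day (0-23) ≥ 20: 13 ≥ 20 is false
  intended duration > 354 min: 615 > 354 is true
  day = Thu: Wed == Thu is false
  hour of day (0-23) ≤ 13: 13 ≤ 13 is true
  permit type ∈ {A, B, none}: staff is not in the set → false
Combine:
[1] true OR true OR true OR false = true
[2.3] false OR true = true
[2] false OR false OR true = true
[3.1.1] false OR false = false
[3.1] NOT false = true
[3.2.1.1.1] true OR false = true
[3.2.1.1] NOT true = false
[3.2.1] NOT false = true
[3.2] NOT true = false
[3] true AND false = false
[4.1.1] false AND true = false
[4.1.2] false OR false OR true = true
[4.1] false OR true = true
[4] NOT true = false
[5] true → false = false
[root] true AND true AND false AND false AND false = false
Overall: false → ticketed

Ticketed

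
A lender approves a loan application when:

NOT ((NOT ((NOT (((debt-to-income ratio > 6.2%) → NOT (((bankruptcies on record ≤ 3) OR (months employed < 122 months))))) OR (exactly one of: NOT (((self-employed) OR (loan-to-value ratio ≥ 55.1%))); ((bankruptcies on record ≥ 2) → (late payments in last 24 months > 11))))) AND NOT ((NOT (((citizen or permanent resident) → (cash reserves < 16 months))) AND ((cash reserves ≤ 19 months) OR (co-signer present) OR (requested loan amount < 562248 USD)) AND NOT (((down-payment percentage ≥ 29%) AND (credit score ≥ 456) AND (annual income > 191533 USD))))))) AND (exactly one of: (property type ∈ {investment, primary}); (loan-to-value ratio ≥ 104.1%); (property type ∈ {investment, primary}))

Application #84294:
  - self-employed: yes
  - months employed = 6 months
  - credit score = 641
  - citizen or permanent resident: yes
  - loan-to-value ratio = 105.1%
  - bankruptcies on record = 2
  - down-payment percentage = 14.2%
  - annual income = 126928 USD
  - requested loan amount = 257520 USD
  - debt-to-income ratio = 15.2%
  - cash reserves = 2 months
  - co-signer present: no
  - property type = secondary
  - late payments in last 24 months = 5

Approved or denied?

Atomic conditions:
  debt-to-income ratio > 6.2%: 15.2 > 6.2 is true
  bankruptcies on record ≤ 3: 2 ≤ 3 is true
  months employed < 122 months: 6 < 122 is true
  self-employed: yes → true
  loan-to-value ratio ≥ 55.1%: 105.1 ≥ 55.1 is true
  bankruptcies on record ≥ 2: 2 ≥ 2 is true
  late payments in last 24 months > 11: 5 > 11 is false
  citizen or permanent resident: yes → true
  cash reserves < 16 months: 2 < 16 is true
  cash reserves ≤ 19 months: 2 ≤ 19 is true
  co-signer present: no → false
  requested loan amount < 562248 USD: 257520 < 562248 is true
  down-payment percentage ≥ 29%: 14.2 ≥ 29 is false
  credit score ≥ 456: 641 ≥ 456 is true
  annual income > 191533 USD: 126928 > 191533 is false
  property type ∈ {investment, primary}: secondary is not in the set → false
  loan-to-value ratio ≥ 104.1%: 105.1 ≥ 104.1 is true
Combine:
[1.1.1.1.1.1.2.1] true OR true = true
[1.1.1.1.1.1.2] NOT true = false
[1.1.1.1.1.1] true → false = false
[1.1.1.1.1] NOT false = true
[1.1.1.1.2.1.1] true OR true = true
[1.1.1.1.2.1] NOT true = false
[1.1.1.1.2.2] true → false = false
[1.1.1.1.2] exactly-one(false, false) = false
[1.1.1.1] true OR false = true
[1.1.1] NOT true = false
[1.1.2.1.1.1] true → true = true
[1.1.2.1.1] NOT true = false
[1.1.2.1.2] true OR false OR true = true
[1.1.2.1.3.1] false AND true AND false = false
[1.1.2.1.3] NOT false = true
[1.1.2.1] false AND true AND true = false
[1.1.2] NOT false = true
[1.1] false AND true = false
[1] NOT false = true
[2] exactly-one(false, true, false) = true
[root] true AND true = true
Overall: true → approved

Approved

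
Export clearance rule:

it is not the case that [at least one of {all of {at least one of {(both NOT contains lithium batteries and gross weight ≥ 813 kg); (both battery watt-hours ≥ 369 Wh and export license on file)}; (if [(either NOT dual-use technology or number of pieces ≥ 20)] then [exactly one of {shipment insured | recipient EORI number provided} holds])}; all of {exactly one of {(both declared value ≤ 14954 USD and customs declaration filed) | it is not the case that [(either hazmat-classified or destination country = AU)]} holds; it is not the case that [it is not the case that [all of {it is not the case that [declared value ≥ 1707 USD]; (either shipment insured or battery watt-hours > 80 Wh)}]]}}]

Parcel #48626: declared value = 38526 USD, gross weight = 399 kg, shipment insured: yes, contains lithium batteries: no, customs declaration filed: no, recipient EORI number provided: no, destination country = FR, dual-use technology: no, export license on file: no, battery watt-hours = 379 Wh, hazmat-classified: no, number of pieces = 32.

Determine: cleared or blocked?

Cleared

Atomic conditions:
  NOT contains lithium batteries: no → true
  gross weight ≥ 813 kg: 399 ≥ 813 is false
  battery watt-hours ≥ 369 Wh: 379 ≥ 369 is true
  export license on file: no → false
  NOT dual-use technology: no → true
  number of pieces ≥ 20: 32 ≥ 20 is true
  shipment insured: yes → true
  recipient EORI number provided: no → false
  declared value ≤ 14954 USD: 38526 ≤ 14954 is false
  customs declaration filed: no → false
  hazmat-classified: no → false
  destination country = AU: FR == AU is false
  declared value ≥ 1707 USD: 38526 ≥ 1707 is true
  battery watt-hours > 80 Wh: 379 > 80 is true
Combine:
[1.1.1.1] true AND false = false
[1.1.1.2] true AND false = false
[1.1.1] false OR false = false
[1.1.2.1] true OR true = true
[1.1.2.2] exactly-one(true, false) = true
[1.1.2] true → true = true
[1.1] false AND true = false
[1.2.1.1] false AND false = false
[1.2.1.2.1] false OR false = false
[1.2.1.2] NOT false = true
[1.2.1] exactly-one(false, true) = true
[1.2.2.1.1.1] NOT true = false
[1.2.2.1.1.2] true OR true = true
[1.2.2.1.1] false AND true = false
[1.2.2.1] NOT false = true
[1.2.2] NOT true = false
[1.2] true AND false = false
[1] false OR false = false
[root] NOT false = true
Overall: true → cleared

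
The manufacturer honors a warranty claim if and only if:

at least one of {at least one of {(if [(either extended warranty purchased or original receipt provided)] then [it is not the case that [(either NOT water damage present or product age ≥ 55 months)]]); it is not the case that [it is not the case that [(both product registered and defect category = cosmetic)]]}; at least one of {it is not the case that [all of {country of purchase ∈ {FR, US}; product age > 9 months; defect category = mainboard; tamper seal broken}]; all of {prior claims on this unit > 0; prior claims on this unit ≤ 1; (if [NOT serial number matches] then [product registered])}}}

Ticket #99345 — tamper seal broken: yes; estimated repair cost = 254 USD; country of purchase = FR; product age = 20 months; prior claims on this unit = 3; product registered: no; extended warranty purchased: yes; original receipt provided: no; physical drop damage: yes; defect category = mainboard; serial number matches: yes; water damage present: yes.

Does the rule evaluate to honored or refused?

Atomic conditions:
  extended warranty purchased: yes → true
  original receipt provided: no → false
  NOT water damage present: yes → false
  product age ≥ 55 months: 20 ≥ 55 is false
  product registered: no → false
  defect category = cosmetic: mainboard == cosmetic is false
  country of purchase ∈ {FR, US}: FR is in the set → true
  product age > 9 months: 20 > 9 is true
  defect category = mainboard: mainboard == mainboard is true
  tamper seal broken: yes → true
  prior claims on this unit > 0: 3 > 0 is true
  prior claims on this unit ≤ 1: 3 ≤ 1 is false
  NOT serial number matches: yes → false
Combine:
[1.1.1] true OR false = true
[1.1.2.1] false OR false = false
[1.1.2] NOT false = true
[1.1] true → true = true
[1.2.1.1] false AND false = false
[1.2.1] NOT false = true
[1.2] NOT true = false
[1] true OR false = true
[2.1.1] true AND true AND true AND true = true
[2.1] NOT true = false
[2.2.3] false → false (antecedent false ⇒ implication holds) = true
[2.2] true AND false AND true = false
[2] false OR false = false
[root] true OR false = true
Overall: true → honored

Honored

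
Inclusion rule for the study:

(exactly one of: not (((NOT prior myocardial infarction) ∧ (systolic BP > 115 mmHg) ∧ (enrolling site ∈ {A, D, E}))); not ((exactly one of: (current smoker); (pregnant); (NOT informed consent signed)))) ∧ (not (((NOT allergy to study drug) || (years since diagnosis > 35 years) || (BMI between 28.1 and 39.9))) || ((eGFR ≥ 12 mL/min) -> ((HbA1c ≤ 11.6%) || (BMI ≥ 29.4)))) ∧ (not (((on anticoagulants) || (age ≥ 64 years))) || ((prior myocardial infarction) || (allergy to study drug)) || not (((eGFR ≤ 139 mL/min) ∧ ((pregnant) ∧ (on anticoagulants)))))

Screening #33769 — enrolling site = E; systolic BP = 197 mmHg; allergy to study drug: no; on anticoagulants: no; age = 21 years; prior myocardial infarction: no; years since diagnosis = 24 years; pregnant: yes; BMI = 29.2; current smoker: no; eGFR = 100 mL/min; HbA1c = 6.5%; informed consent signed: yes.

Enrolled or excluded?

Excluded

Atomic conditions:
  NOT prior myocardial infarction: no → true
  systolic BP > 115 mmHg: 197 > 115 is true
  enrolling site ∈ {A, D, E}: E is in the set → true
  current smoker: no → false
  pregnant: yes → true
  NOT informed consent signed: yes → false
  NOT allergy to study drug: no → true
  years since diagnosis > 35 years: 24 > 35 is false
  BMI between 28.1 and 39.9: 29.2 in [28.1, 39.9] is true
  eGFR ≥ 12 mL/min: 100 ≥ 12 is true
  HbA1c ≤ 11.6%: 6.5 ≤ 11.6 is true
  BMI ≥ 29.4: 29.2 ≥ 29.4 is false
  on anticoagulants: no → false
  age ≥ 64 years: 21 ≥ 64 is false
  prior myocardial infarction: no → false
  allergy to study drug: no → false
  eGFR ≤ 139 mL/min: 100 ≤ 139 is true
Combine:
[1.1.1] true AND true AND true = true
[1.1] NOT true = false
[1.2.1] exactly-one(false, true, false) = true
[1.2] NOT true = false
[1] exactly-one(false, false) = false
[2.1.1] true OR false OR true = true
[2.1] NOT true = false
[2.2.2] true OR false = true
[2.2] true → true = true
[2] false OR true = true
[3.1.1] false OR false = false
[3.1] NOT false = true
[3.2] false OR false = false
[3.3.1.2] true AND false = false
[3.3.1] true AND false = false
[3.3] NOT false = true
[3] true OR false OR true = true
[root] false AND true AND true = false
Overall: false → excluded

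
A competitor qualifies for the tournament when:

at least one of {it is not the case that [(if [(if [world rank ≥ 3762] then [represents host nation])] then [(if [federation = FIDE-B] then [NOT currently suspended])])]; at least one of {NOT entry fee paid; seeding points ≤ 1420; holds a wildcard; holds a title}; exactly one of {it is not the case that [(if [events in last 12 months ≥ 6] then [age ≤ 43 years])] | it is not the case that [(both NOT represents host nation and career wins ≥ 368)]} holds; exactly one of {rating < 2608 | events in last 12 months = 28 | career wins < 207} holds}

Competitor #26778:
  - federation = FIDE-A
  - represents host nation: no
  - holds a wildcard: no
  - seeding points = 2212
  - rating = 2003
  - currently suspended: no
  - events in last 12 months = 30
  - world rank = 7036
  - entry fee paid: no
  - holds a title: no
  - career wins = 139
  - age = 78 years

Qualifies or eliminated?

Qualifies

Atomic conditions:
  world rank ≥ 3762: 7036 ≥ 3762 is true
  represents host nation: no → false
  federation = FIDE-B: FIDE-A == FIDE-B is false
  NOT currently suspended: no → true
  NOT entry fee paid: no → true
  seeding points ≤ 1420: 2212 ≤ 1420 is false
  holds a wildcard: no → false
  holds a title: no → false
  events in last 12 months ≥ 6: 30 ≥ 6 is true
  age ≤ 43 years: 78 ≤ 43 is false
  NOT represents host nation: no → true
  career wins ≥ 368: 139 ≥ 368 is false
  rating < 2608: 2003 < 2608 is true
  events in last 12 months = 28: 30 == 28 is false
  career wins < 207: 139 < 207 is true
Combine:
[1.1.1] true → false = false
[1.1.2] false → true (antecedent false ⇒ implication holds) = true
[1.1] false → true (antecedent false ⇒ implication holds) = true
[1] NOT true = false
[2] true OR false OR false OR false = true
[3.1.1] true → false = false
[3.1] NOT false = true
[3.2.1] true AND false = false
[3.2] NOT false = true
[3] exactly-one(true, true) = false
[4] exactly-one(true, false, true) = false
[root] false OR true OR false OR false = true
Overall: true → qualifies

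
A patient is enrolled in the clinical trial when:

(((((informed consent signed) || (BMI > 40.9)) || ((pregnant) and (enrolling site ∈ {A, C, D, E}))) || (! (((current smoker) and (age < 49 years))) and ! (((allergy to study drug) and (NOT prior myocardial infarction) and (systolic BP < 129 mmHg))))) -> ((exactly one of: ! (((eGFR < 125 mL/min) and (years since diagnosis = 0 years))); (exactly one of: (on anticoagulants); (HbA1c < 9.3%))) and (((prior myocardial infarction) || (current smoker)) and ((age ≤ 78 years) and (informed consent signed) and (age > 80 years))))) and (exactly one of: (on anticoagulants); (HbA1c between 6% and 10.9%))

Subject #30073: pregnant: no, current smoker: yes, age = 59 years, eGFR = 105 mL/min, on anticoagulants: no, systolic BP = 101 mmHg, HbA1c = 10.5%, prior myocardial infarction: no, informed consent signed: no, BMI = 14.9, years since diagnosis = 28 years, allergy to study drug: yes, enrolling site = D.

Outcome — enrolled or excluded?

Atomic conditions:
  informed consent signed: no → false
  BMI > 40.9: 14.9 > 40.9 is false
  pregnant: no → false
  enrolling site ∈ {A, C, D, E}: D is in the set → true
  current smoker: yes → true
  age < 49 years: 59 < 49 is false
  allergy to study drug: yes → true
  NOT prior myocardial infarction: no → true
  systolic BP < 129 mmHg: 101 < 129 is true
  eGFR < 125 mL/min: 105 < 125 is true
  years since diagnosis = 0 years: 28 == 0 is false
  on anticoagulants: no → false
  HbA1c < 9.3%: 10.5 < 9.3 is false
  prior myocardial infarction: no → false
  age ≤ 78 years: 59 ≤ 78 is true
  age > 80 years: 59 > 80 is false
  HbA1c between 6% and 10.9%: 10.5 in [6, 10.9] is true
Combine:
[1.1.1.1] false OR false = false
[1.1.1.2] false AND true = false
[1.1.1] false OR false = false
[1.1.2.1.1] true AND false = false
[1.1.2.1] NOT false = true
[1.1.2.2.1] true AND true AND true = true
[1.1.2.2] NOT true = false
[1.1.2] true AND false = false
[1.1] false OR false = false
[1.2.1.1.1] true AND false = false
[1.2.1.1] NOT false = true
[1.2.1.2] exactly-one(false, false) = false
[1.2.1] exactly-one(true, false) = true
[1.2.2.1] false OR true = true
[1.2.2.2] true AND false AND false = false
[1.2.2] true AND false = false
[1.2] true AND false = false
[1] false → false (antecedent false ⇒ implication holds) = true
[2] exactly-one(false, true) = true
[root] true AND true = true
Overall: true → enrolled

Enrolled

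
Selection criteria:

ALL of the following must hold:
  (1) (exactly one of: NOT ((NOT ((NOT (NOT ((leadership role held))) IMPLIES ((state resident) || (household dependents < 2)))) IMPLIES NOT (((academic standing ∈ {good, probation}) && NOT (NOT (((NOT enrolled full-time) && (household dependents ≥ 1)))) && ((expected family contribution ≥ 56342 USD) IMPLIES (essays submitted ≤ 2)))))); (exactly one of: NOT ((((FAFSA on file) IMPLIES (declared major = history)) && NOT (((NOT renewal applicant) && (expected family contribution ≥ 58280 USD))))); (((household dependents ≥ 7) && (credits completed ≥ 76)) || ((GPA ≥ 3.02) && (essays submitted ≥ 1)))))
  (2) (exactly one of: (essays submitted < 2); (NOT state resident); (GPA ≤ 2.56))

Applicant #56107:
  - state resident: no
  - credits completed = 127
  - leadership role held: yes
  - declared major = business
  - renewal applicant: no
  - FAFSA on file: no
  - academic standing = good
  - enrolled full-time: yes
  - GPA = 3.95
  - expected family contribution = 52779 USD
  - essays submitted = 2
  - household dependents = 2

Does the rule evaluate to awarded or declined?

Atomic conditions:
  leadership role held: yes → true
  state resident: no → false
  household dependents < 2: 2 < 2 is false
  academic standing ∈ {good, probation}: good is in the set → true
  NOT enrolled full-time: yes → false
  household dependents ≥ 1: 2 ≥ 1 is true
  expected family contribution ≥ 56342 USD: 52779 ≥ 56342 is false
  essays submitted ≤ 2: 2 ≤ 2 is true
  FAFSA on file: no → false
  declared major = history: business == history is false
  NOT renewal applicant: no → true
  expected family contribution ≥ 58280 USD: 52779 ≥ 58280 is false
  household dependents ≥ 7: 2 ≥ 7 is false
  credits completed ≥ 76: 127 ≥ 76 is true
  GPA ≥ 3.02: 3.95 ≥ 3.02 is true
  essays submitted ≥ 1: 2 ≥ 1 is true
  essays submitted < 2: 2 < 2 is false
  NOT state resident: no → true
  GPA ≤ 2.56: 3.95 ≤ 2.56 is false
Combine:
[1.1.1.1.1.1.1] NOT true = false
[1.1.1.1.1.1] NOT false = true
[1.1.1.1.1.2] false OR false = false
[1.1.1.1.1] true → false = false
[1.1.1.1] NOT false = true
[1.1.1.2.1.2.1.1] false AND true = false
[1.1.1.2.1.2.1] NOT false = true
[1.1.1.2.1.2] NOT true = false
[1.1.1.2.1.3] false → true (antecedent false ⇒ implication holds) = true
[1.1.1.2.1] true AND false AND true = false
[1.1.1.2] NOT false = true
[1.1.1] true → true = true
[1.1] NOT true = false
[1.2.1.1.1] false → false (antecedent false ⇒ implication holds) = true
[1.2.1.1.2.1] true AND false = false
[1.2.1.1.2] NOT false = true
[1.2.1.1] true AND true = true
[1.2.1] NOT true = false
[1.2.2.1] false AND true = false
[1.2.2.2] true AND true = true
[1.2.2] false OR true = true
[1.2] exactly-one(false, true) = true
[1] exactly-one(false, true) = true
[2] exactly-one(false, true, false) = true
[root] true AND true = true
Overall: true → awarded

Awarded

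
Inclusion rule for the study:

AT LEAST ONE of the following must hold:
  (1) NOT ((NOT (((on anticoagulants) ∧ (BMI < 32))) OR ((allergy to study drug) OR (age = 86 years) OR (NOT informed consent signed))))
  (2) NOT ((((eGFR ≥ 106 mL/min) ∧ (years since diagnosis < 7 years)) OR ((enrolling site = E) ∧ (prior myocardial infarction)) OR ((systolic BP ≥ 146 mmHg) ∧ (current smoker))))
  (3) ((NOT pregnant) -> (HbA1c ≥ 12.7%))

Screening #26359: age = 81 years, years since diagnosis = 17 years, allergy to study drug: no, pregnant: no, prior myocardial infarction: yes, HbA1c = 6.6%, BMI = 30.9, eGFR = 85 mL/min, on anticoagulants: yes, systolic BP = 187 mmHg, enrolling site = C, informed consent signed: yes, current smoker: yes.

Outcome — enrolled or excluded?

Atomic conditions:
  on anticoagulants: yes → true
  BMI < 32: 30.9 < 32 is true
  allergy to study drug: no → false
  age = 86 years: 81 == 86 is false
  NOT informed consent signed: yes → false
  eGFR ≥ 106 mL/min: 85 ≥ 106 is false
  years since diagnosis < 7 years: 17 < 7 is false
  enrolling site = E: C == E is false
  prior myocardial infarction: yes → true
  systolic BP ≥ 146 mmHg: 187 ≥ 146 is true
  current smoker: yes → true
  NOT pregnant: no → true
  HbA1c ≥ 12.7%: 6.6 ≥ 12.7 is false
Combine:
[1.1.1.1] true AND true = true
[1.1.1] NOT true = false
[1.1.2] false OR false OR false = false
[1.1] false OR false = false
[1] NOT false = true
[2.1.1] false AND false = false
[2.1.2] false AND true = false
[2.1.3] true AND true = true
[2.1] false OR false OR true = true
[2] NOT true = false
[3] true → false = false
[root] true OR false OR false = true
Overall: true → enrolled

Enrolled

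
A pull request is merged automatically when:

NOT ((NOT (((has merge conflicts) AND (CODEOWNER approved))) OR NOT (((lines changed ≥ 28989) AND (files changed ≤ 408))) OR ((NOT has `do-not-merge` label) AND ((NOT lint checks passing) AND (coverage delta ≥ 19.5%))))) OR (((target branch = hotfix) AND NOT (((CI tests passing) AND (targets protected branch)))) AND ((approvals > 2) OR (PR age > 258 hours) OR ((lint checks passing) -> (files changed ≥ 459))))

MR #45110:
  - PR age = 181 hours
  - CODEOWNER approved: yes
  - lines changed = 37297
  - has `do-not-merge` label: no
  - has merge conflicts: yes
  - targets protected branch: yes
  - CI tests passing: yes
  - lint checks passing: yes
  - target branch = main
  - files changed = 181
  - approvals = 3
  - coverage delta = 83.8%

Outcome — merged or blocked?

Merged

Atomic conditions:
  has merge conflicts: yes → true
  CODEOWNER approved: yes → true
  lines changed ≥ 28989: 37297 ≥ 28989 is true
  files changed ≤ 408: 181 ≤ 408 is true
  NOT has `do-not-merge` label: no → true
  NOT lint checks passing: yes → false
  coverage delta ≥ 19.5%: 83.8 ≥ 19.5 is true
  target branch = hotfix: main == hotfix is false
  CI tests passing: yes → true
  targets protected branch: yes → true
  approvals > 2: 3 > 2 is true
  PR age > 258 hours: 181 > 258 is false
  lint checks passing: yes → true
  files changed ≥ 459: 181 ≥ 459 is false
Combine:
[1.1.1.1] true AND true = true
[1.1.1] NOT true = false
[1.1.2.1] true AND true = true
[1.1.2] NOT true = false
[1.1.3.2] false AND true = false
[1.1.3] true AND false = false
[1.1] false OR false OR false = false
[1] NOT false = true
[2.1.2.1] true AND true = true
[2.1.2] NOT true = false
[2.1] false AND false = false
[2.2.3] true → false = false
[2.2] true OR false OR false = true
[2] false AND true = false
[root] true OR false = true
Overall: true → merged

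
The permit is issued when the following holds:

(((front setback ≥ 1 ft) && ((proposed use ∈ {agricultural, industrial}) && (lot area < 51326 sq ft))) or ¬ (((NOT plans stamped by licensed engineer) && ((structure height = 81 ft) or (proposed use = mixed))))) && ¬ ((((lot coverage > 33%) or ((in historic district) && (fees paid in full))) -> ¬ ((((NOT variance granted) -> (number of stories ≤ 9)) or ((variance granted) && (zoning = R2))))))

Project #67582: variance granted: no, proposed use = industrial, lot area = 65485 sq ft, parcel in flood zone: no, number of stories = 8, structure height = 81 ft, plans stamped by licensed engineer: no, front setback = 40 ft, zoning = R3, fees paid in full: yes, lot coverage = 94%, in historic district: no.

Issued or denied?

Denied

Atomic conditions:
  front setback ≥ 1 ft: 40 ≥ 1 is true
  proposed use ∈ {agricultural, industrial}: industrial is in the set → true
  lot area < 51326 sq ft: 65485 < 51326 is false
  NOT plans stamped by licensed engineer: no → true
  structure height = 81 ft: 81 == 81 is true
  proposed use = mixed: industrial == mixed is false
  lot coverage > 33%: 94 > 33 is true
  in historic district: no → false
  fees paid in full: yes → true
  NOT variance granted: no → true
  number of stories ≤ 9: 8 ≤ 9 is true
  variance granted: no → false
  zoning = R2: R3 == R2 is false
Combine:
[1.1.2] true AND false = false
[1.1] true AND false = false
[1.2.1.2] true OR false = true
[1.2.1] true AND true = true
[1.2] NOT true = false
[1] false OR false = false
[2.1.1.2] false AND true = false
[2.1.1] true OR false = true
[2.1.2.1.1] true → true = true
[2.1.2.1.2] false AND false = false
[2.1.2.1] true OR false = true
[2.1.2] NOT true = false
[2.1] true → false = false
[2] NOT false = true
[root] false AND true = false
Overall: false → denied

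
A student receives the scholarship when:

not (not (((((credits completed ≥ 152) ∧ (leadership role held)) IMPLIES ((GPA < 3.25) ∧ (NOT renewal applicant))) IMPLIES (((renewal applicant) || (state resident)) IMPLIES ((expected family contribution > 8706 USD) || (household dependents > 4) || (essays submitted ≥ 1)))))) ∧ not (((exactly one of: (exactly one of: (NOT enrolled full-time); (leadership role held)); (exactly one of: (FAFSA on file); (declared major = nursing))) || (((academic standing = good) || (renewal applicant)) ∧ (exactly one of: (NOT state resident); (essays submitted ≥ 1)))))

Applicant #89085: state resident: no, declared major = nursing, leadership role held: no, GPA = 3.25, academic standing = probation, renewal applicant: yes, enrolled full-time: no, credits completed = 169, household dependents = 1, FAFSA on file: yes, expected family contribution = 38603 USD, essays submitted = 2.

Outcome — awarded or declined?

Atomic conditions:
  credits completed ≥ 152: 169 ≥ 152 is true
  leadership role held: no → false
  GPA < 3.25: 3.25 < 3.25 is false
  NOT renewal applicant: yes → false
  renewal applicant: yes → true
  state resident: no → false
  expected family contribution > 8706 USD: 38603 > 8706 is true
  household dependents > 4: 1 > 4 is false
  essays submitted ≥ 1: 2 ≥ 1 is true
  NOT enrolled full-time: no → true
  FAFSA on file: yes → true
  declared major = nursing: nursing == nursing is true
  academic standing = good: probation == good is false
  NOT state resident: no → true
Combine:
[1.1.1.1.1] true AND false = false
[1.1.1.1.2] false AND false = false
[1.1.1.1] false → false (antecedent false ⇒ implication holds) = true
[1.1.1.2.1] true OR false = true
[1.1.1.2.2] true OR false OR true = true
[1.1.1.2] true → true = true
[1.1.1] true → true = true
[1.1] NOT true = false
[1] NOT false = true
[2.1.1.1] exactly-one(true, false) = true
[2.1.1.2] exactly-one(true, true) = false
[2.1.1] exactly-one(true, false) = true
[2.1.2.1] false OR true = true
[2.1.2.2] exactly-one(true, true) = false
[2.1.2] true AND false = false
[2.1] true OR false = true
[2] NOT true = false
[root] true AND false = false
Overall: false → declined

Declined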